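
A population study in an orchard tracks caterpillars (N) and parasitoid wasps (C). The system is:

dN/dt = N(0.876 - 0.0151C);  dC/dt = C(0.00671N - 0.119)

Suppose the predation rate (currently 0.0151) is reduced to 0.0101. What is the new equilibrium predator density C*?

C* ≈ 86.7

At the interior fixed point, setting dN/dt = 0 with N > 0 fixes C* = (prey growth rate)/(NC coefficient) — independent of the other coefficients.
With the change, C* = 0.876/0.0101 = 86.7; it rises from 58.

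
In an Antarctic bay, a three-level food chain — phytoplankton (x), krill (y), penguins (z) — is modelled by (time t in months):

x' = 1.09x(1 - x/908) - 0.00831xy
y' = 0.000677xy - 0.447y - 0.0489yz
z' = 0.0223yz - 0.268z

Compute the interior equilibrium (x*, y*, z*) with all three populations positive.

x* ≈ 825, y* ≈ 12, z* ≈ 2.28

From dz/dt = 0: 0.0223y* = 0.268, so y* = 12.
From dx/dt = 0: 1.09(1 - x*/908) = 0.00831·12, giving x* = 908·(1 - 0.0916) = 825.
From dy/dt = 0: 0.000677·825 - 0.447 = 0.0489z*, so z* = 0.111/0.0489 = 2.28.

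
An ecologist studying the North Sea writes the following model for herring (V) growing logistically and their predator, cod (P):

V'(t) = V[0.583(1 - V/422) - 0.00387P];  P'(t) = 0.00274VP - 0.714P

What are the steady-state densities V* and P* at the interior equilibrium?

V* ≈ 261, P* ≈ 57.6

From dP/dt = 0 with P > 0: 0.00274V* = 0.714, so V* = 261.
Substitute into dV/dt = 0: 0.583(1 - 261/422) = 0.00387P*.
The bracket is 0.383, giving P* = 0.223/0.00387 = 57.6.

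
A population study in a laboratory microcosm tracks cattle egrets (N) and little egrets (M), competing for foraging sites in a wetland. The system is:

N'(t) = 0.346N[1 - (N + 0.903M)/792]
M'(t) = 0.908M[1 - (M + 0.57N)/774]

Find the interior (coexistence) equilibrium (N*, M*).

N* ≈ 192, M* ≈ 665

Setting both brackets to zero gives the nullclines N + 0.903M = 792 and 0.57N + M = 774.
Substituting M = 774 - 0.57N into the first: N(1 - 0.903·0.57) = 792 - 0.903·774.
So N* = 93.1/0.485 = 192, and then M* = 774 - 0.57·192 = 665.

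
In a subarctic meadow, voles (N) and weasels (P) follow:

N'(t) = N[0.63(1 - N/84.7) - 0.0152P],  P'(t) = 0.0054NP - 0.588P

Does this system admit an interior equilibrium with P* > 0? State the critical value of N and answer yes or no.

The predator equation gives dP/dt > 0 only when N > 0.588/0.0054 = 109.
Without the predator, N → K = 84.7. Since 84.7 < 109, the predator cannot invade.

Threshold N = 109; K < 109, so no, the predator goes extinct.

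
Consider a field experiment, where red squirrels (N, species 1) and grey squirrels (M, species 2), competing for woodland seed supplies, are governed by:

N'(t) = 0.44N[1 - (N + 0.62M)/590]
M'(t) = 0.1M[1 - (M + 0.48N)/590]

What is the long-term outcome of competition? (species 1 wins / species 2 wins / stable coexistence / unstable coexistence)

stable coexistence

Compare the nullcline intercepts: K1/α12 = 590/0.62 = 952 > K2 = 590; K2/α21 = 590/0.48 = 1230 > K1 = 590.
Since both inequalities hold, each species can invade when rare, so the interior equilibrium is stable.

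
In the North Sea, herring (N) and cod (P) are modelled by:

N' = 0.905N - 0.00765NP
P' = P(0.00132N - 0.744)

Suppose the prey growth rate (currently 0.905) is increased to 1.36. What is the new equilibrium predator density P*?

P* ≈ 178

At the interior fixed point, setting dN/dt = 0 with N > 0 fixes P* = (prey growth rate)/(NP coefficient) — independent of the other coefficients.
With the change, P* = 1.36/0.00765 = 178; it rises from 118.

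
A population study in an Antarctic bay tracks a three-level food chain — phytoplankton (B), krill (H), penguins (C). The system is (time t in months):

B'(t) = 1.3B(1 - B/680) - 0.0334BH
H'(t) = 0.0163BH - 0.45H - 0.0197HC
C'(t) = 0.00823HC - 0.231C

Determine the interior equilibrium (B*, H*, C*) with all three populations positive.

From dC/dt = 0: 0.00823H* = 0.231, so H* = 28.1.
From dB/dt = 0: 1.3(1 - B*/680) = 0.0334·28.1, giving B* = 680·(1 - 0.721) = 190.
From dH/dt = 0: 0.0163·190 - 0.45 = 0.0197C*, so C* = 2.64/0.0197 = 134.

B* ≈ 190, H* ≈ 28.1, C* ≈ 134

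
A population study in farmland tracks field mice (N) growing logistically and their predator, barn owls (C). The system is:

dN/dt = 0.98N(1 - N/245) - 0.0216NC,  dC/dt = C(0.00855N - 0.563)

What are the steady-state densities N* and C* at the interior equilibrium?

N* ≈ 65.8, C* ≈ 33.2

From dC/dt = 0 with C > 0: 0.00855N* = 0.563, so N* = 65.8.
Substitute into dN/dt = 0: 0.98(1 - 65.8/245) = 0.0216C*.
The bracket is 0.731, giving C* = 0.717/0.0216 = 33.2.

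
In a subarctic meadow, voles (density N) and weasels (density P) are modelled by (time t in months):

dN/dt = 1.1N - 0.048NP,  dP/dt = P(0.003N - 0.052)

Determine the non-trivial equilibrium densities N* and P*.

Set dP/dt = 0 with P > 0: 0.003N - 0.052 = 0, so N* = 0.052/0.003 = 17.3.
Set dN/dt = 0 with N > 0: 1.1 - 0.048P = 0, so P* = 1.1/0.048 = 22.9.

N* ≈ 17.3, P* ≈ 22.9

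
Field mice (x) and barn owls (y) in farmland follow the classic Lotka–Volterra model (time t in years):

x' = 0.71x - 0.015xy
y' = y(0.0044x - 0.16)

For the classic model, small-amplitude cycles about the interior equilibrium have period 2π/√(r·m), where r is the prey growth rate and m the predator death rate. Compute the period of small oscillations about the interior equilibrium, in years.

Here r = 0.71 and m = 0.16, so r·m = 0.114.
ω = √0.114 = 0.337 per year, hence T = 2π/ω ≈ 18.6 years.

T ≈ 18.6 years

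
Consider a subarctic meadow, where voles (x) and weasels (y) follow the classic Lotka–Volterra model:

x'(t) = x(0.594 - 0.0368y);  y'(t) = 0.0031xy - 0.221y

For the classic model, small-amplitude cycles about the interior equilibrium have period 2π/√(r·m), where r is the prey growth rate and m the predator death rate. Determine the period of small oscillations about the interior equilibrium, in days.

Here r = 0.594 and m = 0.221, so r·m = 0.131.
ω = √0.131 = 0.362 per day, hence T = 2π/ω ≈ 17.3 days.

T ≈ 17.3 days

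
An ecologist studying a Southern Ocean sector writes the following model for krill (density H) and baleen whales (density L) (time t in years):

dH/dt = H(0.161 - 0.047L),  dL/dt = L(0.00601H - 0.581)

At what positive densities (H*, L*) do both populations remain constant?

H* ≈ 96.7, L* ≈ 3.43

Set dL/dt = 0 with L > 0: 0.00601H - 0.581 = 0, so H* = 0.581/0.00601 = 96.7.
Set dH/dt = 0 with H > 0: 0.161 - 0.047L = 0, so L* = 0.161/0.047 = 3.43.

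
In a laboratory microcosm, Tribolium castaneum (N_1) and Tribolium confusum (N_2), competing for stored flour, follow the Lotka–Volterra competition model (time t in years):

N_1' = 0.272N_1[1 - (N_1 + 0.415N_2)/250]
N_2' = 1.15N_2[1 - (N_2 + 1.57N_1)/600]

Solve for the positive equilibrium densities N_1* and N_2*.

Setting both brackets to zero gives the nullclines N_1 + 0.415N_2 = 250 and 1.57N_1 + N_2 = 600.
Substituting N_2 = 600 - 1.57N_1 into the first: N_1(1 - 0.415·1.57) = 250 - 0.415·600.
So N_1* = 1/0.348 = 2.87, and then N_2* = 600 - 1.57·2.87 = 595.

N_1* ≈ 2.87, N_2* ≈ 595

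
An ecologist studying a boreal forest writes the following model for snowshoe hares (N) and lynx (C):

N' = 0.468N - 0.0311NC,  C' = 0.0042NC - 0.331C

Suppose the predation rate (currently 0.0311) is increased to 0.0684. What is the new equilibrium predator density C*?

At the interior fixed point, setting dN/dt = 0 with N > 0 fixes C* = (prey growth rate)/(NC coefficient) — independent of the other coefficients.
With the change, C* = 0.468/0.0684 = 6.84; it falls from 15.

C* ≈ 6.84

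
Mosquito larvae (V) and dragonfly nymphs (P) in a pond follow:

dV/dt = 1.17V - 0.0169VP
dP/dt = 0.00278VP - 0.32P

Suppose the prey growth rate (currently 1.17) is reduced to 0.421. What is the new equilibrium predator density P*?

P* ≈ 24.9

At the interior fixed point, setting dV/dt = 0 with V > 0 fixes P* = (prey growth rate)/(VP coefficient) — independent of the other coefficients.
With the change, P* = 0.421/0.0169 = 24.9; it falls from 69.2.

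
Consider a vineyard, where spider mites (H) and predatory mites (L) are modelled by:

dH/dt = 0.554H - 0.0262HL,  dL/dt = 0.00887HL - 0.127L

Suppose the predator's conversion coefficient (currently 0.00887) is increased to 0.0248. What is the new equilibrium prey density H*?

At the interior fixed point, setting dL/dt = 0 with L > 0 fixes H* = (predator death rate)/(HL coefficient) — independent of the other coefficients.
With the change, H* = 0.127/0.0248 = 5.12; it falls from 14.3.

H* ≈ 5.12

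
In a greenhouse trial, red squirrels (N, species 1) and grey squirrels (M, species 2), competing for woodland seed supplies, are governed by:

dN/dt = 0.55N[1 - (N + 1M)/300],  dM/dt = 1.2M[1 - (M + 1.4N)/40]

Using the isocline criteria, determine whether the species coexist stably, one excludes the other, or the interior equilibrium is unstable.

species 1 excludes species 2

Compare the nullcline intercepts: K1/α12 = 300/1 = 300 > K2 = 40; K2/α21 = 40/1.4 = 28.6 < K1 = 300.
Since the inequalities point opposite ways, species 1 can invade but species 2 cannot.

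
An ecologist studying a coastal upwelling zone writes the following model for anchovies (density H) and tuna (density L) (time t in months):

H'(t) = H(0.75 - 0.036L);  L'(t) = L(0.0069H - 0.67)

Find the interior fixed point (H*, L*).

Set dL/dt = 0 with L > 0: 0.0069H - 0.67 = 0, so H* = 0.67/0.0069 = 97.1.
Set dH/dt = 0 with H > 0: 0.75 - 0.036L = 0, so L* = 0.75/0.036 = 20.8.

H* ≈ 97.1, L* ≈ 20.8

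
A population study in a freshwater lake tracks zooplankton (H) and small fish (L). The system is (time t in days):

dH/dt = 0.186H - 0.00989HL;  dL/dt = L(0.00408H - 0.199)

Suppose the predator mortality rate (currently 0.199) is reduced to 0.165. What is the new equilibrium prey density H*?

H* ≈ 40.4

At the interior fixed point, setting dL/dt = 0 with L > 0 fixes H* = (predator death rate)/(HL coefficient) — independent of the other coefficients.
With the change, H* = 0.165/0.00408 = 40.4; it falls from 48.8.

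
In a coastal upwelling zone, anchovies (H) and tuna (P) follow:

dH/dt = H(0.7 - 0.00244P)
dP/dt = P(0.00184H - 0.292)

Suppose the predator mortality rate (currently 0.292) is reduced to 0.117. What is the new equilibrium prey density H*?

H* ≈ 63.6

At the interior fixed point, setting dP/dt = 0 with P > 0 fixes H* = (predator death rate)/(HP coefficient) — independent of the other coefficients.
With the change, H* = 0.117/0.00184 = 63.6; it falls from 159.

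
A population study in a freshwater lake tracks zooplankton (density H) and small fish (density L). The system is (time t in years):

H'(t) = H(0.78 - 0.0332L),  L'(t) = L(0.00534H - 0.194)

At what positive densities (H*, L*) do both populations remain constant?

Set dL/dt = 0 with L > 0: 0.00534H - 0.194 = 0, so H* = 0.194/0.00534 = 36.3.
Set dH/dt = 0 with H > 0: 0.78 - 0.0332L = 0, so L* = 0.78/0.0332 = 23.5.

H* ≈ 36.3, L* ≈ 23.5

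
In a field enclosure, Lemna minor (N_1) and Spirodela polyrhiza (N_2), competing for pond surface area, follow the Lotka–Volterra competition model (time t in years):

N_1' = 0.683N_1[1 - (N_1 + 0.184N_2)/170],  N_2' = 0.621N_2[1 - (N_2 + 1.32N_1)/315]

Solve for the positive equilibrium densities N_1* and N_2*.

Setting both brackets to zero gives the nullclines N_1 + 0.184N_2 = 170 and 1.32N_1 + N_2 = 315.
Substituting N_2 = 315 - 1.32N_1 into the first: N_1(1 - 0.184·1.32) = 170 - 0.184·315.
So N_1* = 112/0.757 = 148, and then N_2* = 315 - 1.32·148 = 120.

N_1* ≈ 148, N_2* ≈ 120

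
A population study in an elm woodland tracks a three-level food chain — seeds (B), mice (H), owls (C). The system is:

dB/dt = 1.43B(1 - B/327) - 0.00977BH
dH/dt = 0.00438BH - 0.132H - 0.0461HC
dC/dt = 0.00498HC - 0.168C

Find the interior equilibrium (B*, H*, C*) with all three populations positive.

From dC/dt = 0: 0.00498H* = 0.168, so H* = 33.7.
From dB/dt = 0: 1.43(1 - B*/327) = 0.00977·33.7, giving B* = 327·(1 - 0.23) = 252.
From dH/dt = 0: 0.00438·252 - 0.132 = 0.0461C*, so C* = 0.97/0.0461 = 21.

B* ≈ 252, H* ≈ 33.7, C* ≈ 21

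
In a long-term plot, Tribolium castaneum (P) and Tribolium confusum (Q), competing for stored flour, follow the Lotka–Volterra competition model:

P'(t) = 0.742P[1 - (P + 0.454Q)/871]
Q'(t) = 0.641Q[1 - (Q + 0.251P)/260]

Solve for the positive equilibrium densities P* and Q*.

Setting both brackets to zero gives the nullclines P + 0.454Q = 871 and 0.251P + Q = 260.
Substituting Q = 260 - 0.251P into the first: P(1 - 0.454·0.251) = 871 - 0.454·260.
So P* = 753/0.886 = 850, and then Q* = 260 - 0.251·850 = 46.7.

P* ≈ 850, Q* ≈ 46.7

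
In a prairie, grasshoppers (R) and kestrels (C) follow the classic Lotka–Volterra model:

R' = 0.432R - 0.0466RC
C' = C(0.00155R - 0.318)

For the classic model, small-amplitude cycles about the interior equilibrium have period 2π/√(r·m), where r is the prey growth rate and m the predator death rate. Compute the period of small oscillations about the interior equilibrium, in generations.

Here r = 0.432 and m = 0.318, so r·m = 0.137.
ω = √0.137 = 0.371 per generation, hence T = 2π/ω ≈ 17 generations.

T ≈ 17 generations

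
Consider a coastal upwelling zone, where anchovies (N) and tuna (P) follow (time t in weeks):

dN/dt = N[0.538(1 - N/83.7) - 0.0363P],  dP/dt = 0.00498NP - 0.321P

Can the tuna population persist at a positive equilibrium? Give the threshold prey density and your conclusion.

Threshold N = 64.5; K > 64.5, so yes, the predator persists.

The predator equation gives dP/dt > 0 only when N > 0.321/0.00498 = 64.5.
Without the predator, N → K = 83.7. Since 83.7 > 64.5, the predator can invade and persist.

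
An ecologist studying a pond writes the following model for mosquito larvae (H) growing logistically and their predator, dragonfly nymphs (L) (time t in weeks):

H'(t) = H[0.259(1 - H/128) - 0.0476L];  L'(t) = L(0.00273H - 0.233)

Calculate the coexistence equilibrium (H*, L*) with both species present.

From dL/dt = 0 with L > 0: 0.00273H* = 0.233, so H* = 85.3.
Substitute into dH/dt = 0: 0.259(1 - 85.3/128) = 0.0476L*.
The bracket is 0.333, giving L* = 0.0863/0.0476 = 1.81.

H* ≈ 85.3, L* ≈ 1.81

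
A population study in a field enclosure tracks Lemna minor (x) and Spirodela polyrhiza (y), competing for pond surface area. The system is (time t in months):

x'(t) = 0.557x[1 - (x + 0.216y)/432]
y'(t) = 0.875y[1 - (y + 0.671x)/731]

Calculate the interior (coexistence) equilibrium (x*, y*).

Setting both brackets to zero gives the nullclines x + 0.216y = 432 and 0.671x + y = 731.
Substituting y = 731 - 0.671x into the first: x(1 - 0.216·0.671) = 432 - 0.216·731.
So x* = 274/0.855 = 321, and then y* = 731 - 0.671·321 = 516.

x* ≈ 321, y* ≈ 516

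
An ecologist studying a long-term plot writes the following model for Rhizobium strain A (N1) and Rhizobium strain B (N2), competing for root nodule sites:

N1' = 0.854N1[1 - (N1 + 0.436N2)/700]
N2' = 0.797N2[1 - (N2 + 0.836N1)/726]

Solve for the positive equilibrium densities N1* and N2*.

N1* ≈ 603, N2* ≈ 222

Setting both brackets to zero gives the nullclines N1 + 0.436N2 = 700 and 0.836N1 + N2 = 726.
Substituting N2 = 726 - 0.836N1 into the first: N1(1 - 0.436·0.836) = 700 - 0.436·726.
So N1* = 383/0.636 = 603, and then N2* = 726 - 0.836·603 = 222.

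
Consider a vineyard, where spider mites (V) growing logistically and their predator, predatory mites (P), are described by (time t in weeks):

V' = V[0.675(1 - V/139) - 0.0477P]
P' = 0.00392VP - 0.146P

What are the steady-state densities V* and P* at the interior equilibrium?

From dP/dt = 0 with P > 0: 0.00392V* = 0.146, so V* = 37.2.
Substitute into dV/dt = 0: 0.675(1 - 37.2/139) = 0.0477P*.
The bracket is 0.732, giving P* = 0.494/0.0477 = 10.4.

V* ≈ 37.2, P* ≈ 10.4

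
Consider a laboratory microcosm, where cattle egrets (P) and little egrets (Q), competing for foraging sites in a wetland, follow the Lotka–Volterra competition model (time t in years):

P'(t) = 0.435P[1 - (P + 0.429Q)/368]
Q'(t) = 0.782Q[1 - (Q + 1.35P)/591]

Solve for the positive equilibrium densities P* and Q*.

Setting both brackets to zero gives the nullclines P + 0.429Q = 368 and 1.35P + Q = 591.
Substituting Q = 591 - 1.35P into the first: P(1 - 0.429·1.35) = 368 - 0.429·591.
So P* = 114/0.421 = 272, and then Q* = 591 - 1.35·272 = 224.

P* ≈ 272, Q* ≈ 224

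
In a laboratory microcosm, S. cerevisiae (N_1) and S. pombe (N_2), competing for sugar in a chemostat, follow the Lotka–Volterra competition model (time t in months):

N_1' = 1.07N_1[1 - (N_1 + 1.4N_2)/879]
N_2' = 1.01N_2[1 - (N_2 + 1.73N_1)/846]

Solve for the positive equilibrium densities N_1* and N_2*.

Setting both brackets to zero gives the nullclines N_1 + 1.4N_2 = 879 and 1.73N_1 + N_2 = 846.
Substituting N_2 = 846 - 1.73N_1 into the first: N_1(1 - 1.4·1.73) = 879 - 1.4·846.
So N_1* = -305/-1.42 = 215, and then N_2* = 846 - 1.73·215 = 474.

N_1* ≈ 215, N_2* ≈ 474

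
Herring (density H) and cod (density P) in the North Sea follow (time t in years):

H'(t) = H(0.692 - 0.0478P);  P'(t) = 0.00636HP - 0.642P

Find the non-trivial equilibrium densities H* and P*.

Set dP/dt = 0 with P > 0: 0.00636H - 0.642 = 0, so H* = 0.642/0.00636 = 101.
Set dH/dt = 0 with H > 0: 0.692 - 0.0478P = 0, so P* = 0.692/0.0478 = 14.5.

H* ≈ 101, P* ≈ 14.5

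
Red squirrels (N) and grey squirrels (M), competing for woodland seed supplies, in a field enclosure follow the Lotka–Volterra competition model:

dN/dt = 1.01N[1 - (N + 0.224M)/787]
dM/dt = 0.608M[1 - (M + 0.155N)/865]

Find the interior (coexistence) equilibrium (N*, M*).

N* ≈ 615, M* ≈ 770

Setting both brackets to zero gives the nullclines N + 0.224M = 787 and 0.155N + M = 865.
Substituting M = 865 - 0.155N into the first: N(1 - 0.224·0.155) = 787 - 0.224·865.
So N* = 593/0.965 = 615, and then M* = 865 - 0.155·615 = 770.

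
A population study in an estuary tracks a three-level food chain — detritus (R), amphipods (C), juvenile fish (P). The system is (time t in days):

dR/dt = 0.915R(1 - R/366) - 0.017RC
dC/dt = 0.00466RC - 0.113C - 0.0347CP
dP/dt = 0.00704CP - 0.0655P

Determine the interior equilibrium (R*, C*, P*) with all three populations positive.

R* ≈ 303, C* ≈ 9.3, P* ≈ 37.4

From dP/dt = 0: 0.00704C* = 0.0655, so C* = 9.3.
From dR/dt = 0: 0.915(1 - R*/366) = 0.017·9.3, giving R* = 366·(1 - 0.173) = 303.
From dC/dt = 0: 0.00466·303 - 0.113 = 0.0347P*, so P* = 1.3/0.0347 = 37.4.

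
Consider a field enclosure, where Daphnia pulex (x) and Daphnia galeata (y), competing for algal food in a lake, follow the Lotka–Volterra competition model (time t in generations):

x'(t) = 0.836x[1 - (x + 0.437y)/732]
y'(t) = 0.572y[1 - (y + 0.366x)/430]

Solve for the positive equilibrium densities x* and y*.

Setting both brackets to zero gives the nullclines x + 0.437y = 732 and 0.366x + y = 430.
Substituting y = 430 - 0.366x into the first: x(1 - 0.437·0.366) = 732 - 0.437·430.
So x* = 544/0.84 = 648, and then y* = 430 - 0.366·648 = 193.

x* ≈ 648, y* ≈ 193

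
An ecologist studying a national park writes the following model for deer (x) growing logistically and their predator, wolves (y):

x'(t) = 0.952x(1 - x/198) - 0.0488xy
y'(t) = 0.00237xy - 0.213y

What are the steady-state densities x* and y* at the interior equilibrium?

x* ≈ 89.9, y* ≈ 10.7

From dy/dt = 0 with y > 0: 0.00237x* = 0.213, so x* = 89.9.
Substitute into dx/dt = 0: 0.952(1 - 89.9/198) = 0.0488y*.
The bracket is 0.546, giving y* = 0.52/0.0488 = 10.7.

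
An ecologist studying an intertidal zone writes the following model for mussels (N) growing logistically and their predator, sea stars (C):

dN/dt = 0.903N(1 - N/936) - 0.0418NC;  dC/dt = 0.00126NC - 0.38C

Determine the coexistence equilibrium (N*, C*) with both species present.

From dC/dt = 0 with C > 0: 0.00126N* = 0.38, so N* = 302.
Substitute into dN/dt = 0: 0.903(1 - 302/936) = 0.0418C*.
The bracket is 0.678, giving C* = 0.612/0.0418 = 14.6.

N* ≈ 302, C* ≈ 14.6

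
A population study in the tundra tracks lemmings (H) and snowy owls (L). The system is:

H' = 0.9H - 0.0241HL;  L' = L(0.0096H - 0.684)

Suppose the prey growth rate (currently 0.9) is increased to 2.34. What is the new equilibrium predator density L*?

L* ≈ 97.1

At the interior fixed point, setting dH/dt = 0 with H > 0 fixes L* = (prey growth rate)/(HL coefficient) — independent of the other coefficients.
With the change, L* = 2.34/0.0241 = 97.1; it rises from 37.3.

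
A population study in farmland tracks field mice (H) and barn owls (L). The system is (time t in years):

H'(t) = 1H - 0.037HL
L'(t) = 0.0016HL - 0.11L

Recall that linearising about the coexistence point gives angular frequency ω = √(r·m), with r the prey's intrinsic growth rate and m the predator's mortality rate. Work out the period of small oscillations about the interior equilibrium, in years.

T ≈ 18.9 years

Here r = 1 and m = 0.11, so r·m = 0.11.
ω = √0.11 = 0.332 per year, hence T = 2π/ω ≈ 18.9 years.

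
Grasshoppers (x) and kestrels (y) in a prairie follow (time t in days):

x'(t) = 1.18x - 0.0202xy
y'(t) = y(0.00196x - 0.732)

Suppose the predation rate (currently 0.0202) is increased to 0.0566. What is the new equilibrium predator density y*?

At the interior fixed point, setting dx/dt = 0 with x > 0 fixes y* = (prey growth rate)/(xy coefficient) — independent of the other coefficients.
With the change, y* = 1.18/0.0566 = 20.8; it falls from 58.4.

y* ≈ 20.8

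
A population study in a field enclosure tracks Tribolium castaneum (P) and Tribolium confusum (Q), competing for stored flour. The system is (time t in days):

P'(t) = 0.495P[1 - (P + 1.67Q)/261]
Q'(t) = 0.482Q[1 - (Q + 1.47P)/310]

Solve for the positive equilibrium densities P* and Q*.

P* ≈ 176, Q* ≈ 50.6

Setting both brackets to zero gives the nullclines P + 1.67Q = 261 and 1.47P + Q = 310.
Substituting Q = 310 - 1.47P into the first: P(1 - 1.67·1.47) = 261 - 1.67·310.
So P* = -257/-1.45 = 176, and then Q* = 310 - 1.47·176 = 50.6.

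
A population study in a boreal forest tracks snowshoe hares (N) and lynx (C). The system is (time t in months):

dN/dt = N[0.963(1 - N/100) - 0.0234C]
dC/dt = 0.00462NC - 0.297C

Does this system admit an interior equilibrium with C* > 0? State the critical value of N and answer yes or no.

The predator equation gives dC/dt > 0 only when N > 0.297/0.00462 = 64.3.
Without the predator, N → K = 100. Since 100 > 64.3, the predator can invade and persist.

Threshold N = 64.3; K > 64.3, so yes, the predator persists.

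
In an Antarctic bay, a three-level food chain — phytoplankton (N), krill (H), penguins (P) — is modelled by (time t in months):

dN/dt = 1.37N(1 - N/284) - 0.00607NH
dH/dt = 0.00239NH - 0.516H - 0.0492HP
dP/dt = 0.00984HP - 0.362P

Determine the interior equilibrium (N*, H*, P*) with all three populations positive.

From dP/dt = 0: 0.00984H* = 0.362, so H* = 36.8.
From dN/dt = 0: 1.37(1 - N*/284) = 0.00607·36.8, giving N* = 284·(1 - 0.163) = 238.
From dH/dt = 0: 0.00239·238 - 0.516 = 0.0492P*, so P* = 0.0521/0.0492 = 1.06.

N* ≈ 238, H* ≈ 36.8, P* ≈ 1.06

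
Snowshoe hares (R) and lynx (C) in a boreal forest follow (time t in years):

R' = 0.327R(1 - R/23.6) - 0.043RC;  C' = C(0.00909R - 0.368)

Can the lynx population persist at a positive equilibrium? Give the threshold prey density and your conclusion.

The predator equation gives dC/dt > 0 only when R > 0.368/0.00909 = 40.5.
Without the predator, R → K = 23.6. Since 23.6 < 40.5, the predator cannot invade.

Threshold R = 40.5; K < 40.5, so no, the predator goes extinct.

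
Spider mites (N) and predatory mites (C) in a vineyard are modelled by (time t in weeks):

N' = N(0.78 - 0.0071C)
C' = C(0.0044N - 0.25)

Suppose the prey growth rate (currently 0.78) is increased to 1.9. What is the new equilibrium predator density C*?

At the interior fixed point, setting dN/dt = 0 with N > 0 fixes C* = (prey growth rate)/(NC coefficient) — independent of the other coefficients.
With the change, C* = 1.9/0.0071 = 268; it rises from 110.

C* ≈ 268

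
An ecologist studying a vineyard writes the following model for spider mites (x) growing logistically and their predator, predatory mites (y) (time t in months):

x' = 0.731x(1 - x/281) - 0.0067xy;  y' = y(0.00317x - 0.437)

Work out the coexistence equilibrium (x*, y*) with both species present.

x* ≈ 138, y* ≈ 55.6

From dy/dt = 0 with y > 0: 0.00317x* = 0.437, so x* = 138.
Substitute into dx/dt = 0: 0.731(1 - 138/281) = 0.0067y*.
The bracket is 0.509, giving y* = 0.372/0.0067 = 55.6.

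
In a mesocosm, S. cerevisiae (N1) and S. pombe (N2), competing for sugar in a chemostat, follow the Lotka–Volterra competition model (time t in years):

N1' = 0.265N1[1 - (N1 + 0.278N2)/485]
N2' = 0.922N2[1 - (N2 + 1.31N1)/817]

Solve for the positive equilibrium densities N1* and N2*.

Setting both brackets to zero gives the nullclines N1 + 0.278N2 = 485 and 1.31N1 + N2 = 817.
Substituting N2 = 817 - 1.31N1 into the first: N1(1 - 0.278·1.31) = 485 - 0.278·817.
So N1* = 258/0.636 = 406, and then N2* = 817 - 1.31·406 = 286.

N1* ≈ 406, N2* ≈ 286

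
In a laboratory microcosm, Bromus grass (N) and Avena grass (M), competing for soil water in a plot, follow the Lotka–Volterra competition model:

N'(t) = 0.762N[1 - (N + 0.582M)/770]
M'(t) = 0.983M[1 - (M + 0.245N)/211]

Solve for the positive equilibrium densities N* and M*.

Setting both brackets to zero gives the nullclines N + 0.582M = 770 and 0.245N + M = 211.
Substituting M = 211 - 0.245N into the first: N(1 - 0.582·0.245) = 770 - 0.582·211.
So N* = 647/0.857 = 755, and then M* = 211 - 0.245·755 = 26.1.

N* ≈ 755, M* ≈ 26.1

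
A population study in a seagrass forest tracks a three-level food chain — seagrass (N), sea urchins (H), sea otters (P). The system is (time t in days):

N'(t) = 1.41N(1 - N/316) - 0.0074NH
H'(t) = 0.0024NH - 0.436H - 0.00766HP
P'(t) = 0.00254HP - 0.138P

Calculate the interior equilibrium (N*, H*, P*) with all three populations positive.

From dP/dt = 0: 0.00254H* = 0.138, so H* = 54.3.
From dN/dt = 0: 1.41(1 - N*/316) = 0.0074·54.3, giving N* = 316·(1 - 0.285) = 226.
From dH/dt = 0: 0.0024·226 - 0.436 = 0.00766P*, so P* = 0.106/0.00766 = 13.9.

N* ≈ 226, H* ≈ 54.3, P* ≈ 13.9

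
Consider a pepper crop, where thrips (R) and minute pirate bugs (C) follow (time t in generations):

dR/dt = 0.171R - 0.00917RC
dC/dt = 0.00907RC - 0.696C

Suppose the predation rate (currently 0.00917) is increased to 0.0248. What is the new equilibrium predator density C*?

At the interior fixed point, setting dR/dt = 0 with R > 0 fixes C* = (prey growth rate)/(RC coefficient) — independent of the other coefficients.
With the change, C* = 0.171/0.0248 = 6.9; it falls from 18.6.

C* ≈ 6.9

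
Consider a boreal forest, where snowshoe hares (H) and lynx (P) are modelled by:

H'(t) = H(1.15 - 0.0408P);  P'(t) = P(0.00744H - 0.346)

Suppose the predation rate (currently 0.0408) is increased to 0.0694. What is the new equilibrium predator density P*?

At the interior fixed point, setting dH/dt = 0 with H > 0 fixes P* = (prey growth rate)/(HP coefficient) — independent of the other coefficients.
With the change, P* = 1.15/0.0694 = 16.6; it falls from 28.2.

P* ≈ 16.6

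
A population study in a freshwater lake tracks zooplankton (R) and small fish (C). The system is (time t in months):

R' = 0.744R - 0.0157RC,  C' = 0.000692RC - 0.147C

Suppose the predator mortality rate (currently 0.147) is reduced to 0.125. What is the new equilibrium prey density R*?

R* ≈ 181

At the interior fixed point, setting dC/dt = 0 with C > 0 fixes R* = (predator death rate)/(RC coefficient) — independent of the other coefficients.
With the change, R* = 0.125/0.000692 = 181; it falls from 212.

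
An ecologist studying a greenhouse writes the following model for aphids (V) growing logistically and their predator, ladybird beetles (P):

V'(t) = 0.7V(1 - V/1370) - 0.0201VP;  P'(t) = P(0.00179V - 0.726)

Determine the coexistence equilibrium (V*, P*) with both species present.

V* ≈ 406, P* ≈ 24.5

From dP/dt = 0 with P > 0: 0.00179V* = 0.726, so V* = 406.
Substitute into dV/dt = 0: 0.7(1 - 406/1370) = 0.0201P*.
The bracket is 0.704, giving P* = 0.493/0.0201 = 24.5.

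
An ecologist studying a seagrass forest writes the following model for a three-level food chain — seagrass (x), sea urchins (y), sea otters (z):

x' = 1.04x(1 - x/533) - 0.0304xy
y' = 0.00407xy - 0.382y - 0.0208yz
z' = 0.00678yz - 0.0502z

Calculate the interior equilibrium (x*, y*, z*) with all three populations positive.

x* ≈ 418, y* ≈ 7.4, z* ≈ 63.4

From dz/dt = 0: 0.00678y* = 0.0502, so y* = 7.4.
From dx/dt = 0: 1.04(1 - x*/533) = 0.0304·7.4, giving x* = 533·(1 - 0.216) = 418.
From dy/dt = 0: 0.00407·418 - 0.382 = 0.0208z*, so z* = 1.32/0.0208 = 63.4.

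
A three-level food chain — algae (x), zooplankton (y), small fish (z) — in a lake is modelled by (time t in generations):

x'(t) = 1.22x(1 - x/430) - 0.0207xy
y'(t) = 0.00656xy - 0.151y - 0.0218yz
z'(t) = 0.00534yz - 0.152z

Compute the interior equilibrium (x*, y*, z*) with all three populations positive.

From dz/dt = 0: 0.00534y* = 0.152, so y* = 28.5.
From dx/dt = 0: 1.22(1 - x*/430) = 0.0207·28.5, giving x* = 430·(1 - 0.483) = 222.
From dy/dt = 0: 0.00656·222 - 0.151 = 0.0218z*, so z* = 1.31/0.0218 = 60.

x* ≈ 222, y* ≈ 28.5, z* ≈ 60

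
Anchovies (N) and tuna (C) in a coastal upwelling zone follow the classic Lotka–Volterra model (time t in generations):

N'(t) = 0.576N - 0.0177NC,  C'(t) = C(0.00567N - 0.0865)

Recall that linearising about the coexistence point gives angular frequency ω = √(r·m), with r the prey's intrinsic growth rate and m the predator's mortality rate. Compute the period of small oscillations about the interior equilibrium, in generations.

Here r = 0.576 and m = 0.0865, so r·m = 0.0498.
ω = √0.0498 = 0.223 per generation, hence T = 2π/ω ≈ 28.1 generations.

T ≈ 28.1 generations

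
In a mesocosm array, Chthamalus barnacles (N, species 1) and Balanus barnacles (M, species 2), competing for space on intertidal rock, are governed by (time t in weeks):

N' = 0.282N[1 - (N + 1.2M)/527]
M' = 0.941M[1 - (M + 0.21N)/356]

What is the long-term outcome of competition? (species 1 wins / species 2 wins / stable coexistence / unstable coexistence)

stable coexistence

Compare the nullcline intercepts: K1/α12 = 527/1.2 = 439 > K2 = 356; K2/α21 = 356/0.21 = 1700 > K1 = 527.
Since both inequalities hold, each species can invade when rare, so the interior equilibrium is stable.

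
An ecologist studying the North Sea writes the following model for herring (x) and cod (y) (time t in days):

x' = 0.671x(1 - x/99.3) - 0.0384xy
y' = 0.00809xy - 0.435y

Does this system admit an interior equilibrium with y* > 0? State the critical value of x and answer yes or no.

The predator equation gives dy/dt > 0 only when x > 0.435/0.00809 = 53.8.
Without the predator, x → K = 99.3. Since 99.3 > 53.8, the predator can invade and persist.

Threshold x = 53.8; K > 53.8, so yes, the predator persists.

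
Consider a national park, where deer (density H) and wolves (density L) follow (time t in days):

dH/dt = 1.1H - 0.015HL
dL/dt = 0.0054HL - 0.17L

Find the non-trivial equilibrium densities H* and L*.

Set dL/dt = 0 with L > 0: 0.0054H - 0.17 = 0, so H* = 0.17/0.0054 = 31.5.
Set dH/dt = 0 with H > 0: 1.1 - 0.015L = 0, so L* = 1.1/0.015 = 73.3.

H* ≈ 31.5, L* ≈ 73.3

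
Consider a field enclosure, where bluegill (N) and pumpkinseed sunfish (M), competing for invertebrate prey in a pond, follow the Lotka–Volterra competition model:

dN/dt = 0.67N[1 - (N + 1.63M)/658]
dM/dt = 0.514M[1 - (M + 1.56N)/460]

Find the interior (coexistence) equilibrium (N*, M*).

Setting both brackets to zero gives the nullclines N + 1.63M = 658 and 1.56N + M = 460.
Substituting M = 460 - 1.56N into the first: N(1 - 1.63·1.56) = 658 - 1.63·460.
So N* = -91.8/-1.54 = 59.5, and then M* = 460 - 1.56·59.5 = 367.

N* ≈ 59.5, M* ≈ 367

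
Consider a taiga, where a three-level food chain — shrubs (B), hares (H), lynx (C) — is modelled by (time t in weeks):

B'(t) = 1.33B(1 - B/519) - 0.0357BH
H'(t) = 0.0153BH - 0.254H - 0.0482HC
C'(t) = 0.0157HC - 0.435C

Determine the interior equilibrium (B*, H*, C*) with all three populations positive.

B* ≈ 133, H* ≈ 27.7, C* ≈ 37

From dC/dt = 0: 0.0157H* = 0.435, so H* = 27.7.
From dB/dt = 0: 1.33(1 - B*/519) = 0.0357·27.7, giving B* = 519·(1 - 0.744) = 133.
From dH/dt = 0: 0.0153·133 - 0.254 = 0.0482C*, so C* = 1.78/0.0482 = 37.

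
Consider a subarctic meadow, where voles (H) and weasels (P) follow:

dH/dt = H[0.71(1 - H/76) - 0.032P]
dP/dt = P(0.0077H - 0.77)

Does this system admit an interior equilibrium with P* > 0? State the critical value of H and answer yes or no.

Threshold H = 100; K < 100, so no, the predator goes extinct.

The predator equation gives dP/dt > 0 only when H > 0.77/0.0077 = 100.
Without the predator, H → K = 76. Since 76 < 100, the predator cannot invade.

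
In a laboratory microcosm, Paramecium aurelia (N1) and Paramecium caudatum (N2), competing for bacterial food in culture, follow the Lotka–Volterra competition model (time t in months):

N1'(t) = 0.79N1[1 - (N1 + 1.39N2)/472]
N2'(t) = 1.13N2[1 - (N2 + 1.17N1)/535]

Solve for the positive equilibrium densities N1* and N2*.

Setting both brackets to zero gives the nullclines N1 + 1.39N2 = 472 and 1.17N1 + N2 = 535.
Substituting N2 = 535 - 1.17N1 into the first: N1(1 - 1.39·1.17) = 472 - 1.39·535.
So N1* = -272/-0.626 = 434, and then N2* = 535 - 1.17·434 = 27.5.

N1* ≈ 434, N2* ≈ 27.5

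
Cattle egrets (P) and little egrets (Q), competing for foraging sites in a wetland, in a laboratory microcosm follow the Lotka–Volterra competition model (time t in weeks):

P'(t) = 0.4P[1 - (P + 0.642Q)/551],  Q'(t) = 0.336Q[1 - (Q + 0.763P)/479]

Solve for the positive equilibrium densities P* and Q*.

Setting both brackets to zero gives the nullclines P + 0.642Q = 551 and 0.763P + Q = 479.
Substituting Q = 479 - 0.763P into the first: P(1 - 0.642·0.763) = 551 - 0.642·479.
So P* = 243/0.51 = 477, and then Q* = 479 - 0.763·477 = 115.

P* ≈ 477, Q* ≈ 115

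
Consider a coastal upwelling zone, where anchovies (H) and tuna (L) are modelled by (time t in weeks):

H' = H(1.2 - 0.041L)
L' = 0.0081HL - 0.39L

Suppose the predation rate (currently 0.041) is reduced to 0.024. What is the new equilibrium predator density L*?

At the interior fixed point, setting dH/dt = 0 with H > 0 fixes L* = (prey growth rate)/(HL coefficient) — independent of the other coefficients.
With the change, L* = 1.2/0.024 = 50; it rises from 29.3.

L* ≈ 50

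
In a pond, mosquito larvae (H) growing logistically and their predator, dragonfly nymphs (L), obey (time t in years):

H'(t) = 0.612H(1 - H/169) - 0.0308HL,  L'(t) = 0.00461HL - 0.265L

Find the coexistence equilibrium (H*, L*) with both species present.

H* ≈ 57.5, L* ≈ 13.1

From dL/dt = 0 with L > 0: 0.00461H* = 0.265, so H* = 57.5.
Substitute into dH/dt = 0: 0.612(1 - 57.5/169) = 0.0308L*.
The bracket is 0.66, giving L* = 0.404/0.0308 = 13.1.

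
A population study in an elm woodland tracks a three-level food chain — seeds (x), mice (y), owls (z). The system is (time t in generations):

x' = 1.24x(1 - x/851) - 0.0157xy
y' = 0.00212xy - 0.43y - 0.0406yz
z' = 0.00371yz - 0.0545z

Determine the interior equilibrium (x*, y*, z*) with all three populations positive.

From dz/dt = 0: 0.00371y* = 0.0545, so y* = 14.7.
From dx/dt = 0: 1.24(1 - x*/851) = 0.0157·14.7, giving x* = 851·(1 - 0.186) = 693.
From dy/dt = 0: 0.00212·693 - 0.43 = 0.0406z*, so z* = 1.04/0.0406 = 25.6.

x* ≈ 693, y* ≈ 14.7, z* ≈ 25.6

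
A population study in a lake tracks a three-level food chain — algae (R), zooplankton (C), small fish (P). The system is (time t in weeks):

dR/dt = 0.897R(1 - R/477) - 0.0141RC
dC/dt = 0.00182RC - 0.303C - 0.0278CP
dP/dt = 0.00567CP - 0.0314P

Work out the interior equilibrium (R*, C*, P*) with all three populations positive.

From dP/dt = 0: 0.00567C* = 0.0314, so C* = 5.54.
From dR/dt = 0: 0.897(1 - R*/477) = 0.0141·5.54, giving R* = 477·(1 - 0.0871) = 435.
From dC/dt = 0: 0.00182·435 - 0.303 = 0.0278P*, so P* = 0.49/0.0278 = 17.6.

R* ≈ 435, C* ≈ 5.54, P* ≈ 17.6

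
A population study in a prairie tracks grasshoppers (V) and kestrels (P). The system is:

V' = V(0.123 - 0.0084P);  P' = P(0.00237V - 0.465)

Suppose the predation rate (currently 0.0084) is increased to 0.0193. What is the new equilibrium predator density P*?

At the interior fixed point, setting dV/dt = 0 with V > 0 fixes P* = (prey growth rate)/(VP coefficient) — independent of the other coefficients.
With the change, P* = 0.123/0.0193 = 6.37; it falls from 14.6.

P* ≈ 6.37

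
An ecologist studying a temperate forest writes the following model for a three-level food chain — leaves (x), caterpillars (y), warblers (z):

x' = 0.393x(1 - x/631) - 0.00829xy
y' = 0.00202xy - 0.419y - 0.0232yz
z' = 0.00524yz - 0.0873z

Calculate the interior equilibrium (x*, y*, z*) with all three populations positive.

From dz/dt = 0: 0.00524y* = 0.0873, so y* = 16.7.
From dx/dt = 0: 0.393(1 - x*/631) = 0.00829·16.7, giving x* = 631·(1 - 0.351) = 409.
From dy/dt = 0: 0.00202·409 - 0.419 = 0.0232z*, so z* = 0.408/0.0232 = 17.6.

x* ≈ 409, y* ≈ 16.7, z* ≈ 17.6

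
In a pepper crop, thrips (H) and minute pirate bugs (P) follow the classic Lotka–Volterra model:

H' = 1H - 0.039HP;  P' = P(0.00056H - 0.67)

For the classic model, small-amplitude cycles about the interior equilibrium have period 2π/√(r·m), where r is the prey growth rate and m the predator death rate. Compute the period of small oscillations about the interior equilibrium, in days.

T ≈ 7.68 days

Here r = 1 and m = 0.67, so r·m = 0.67.
ω = √0.67 = 0.819 per day, hence T = 2π/ω ≈ 7.68 days.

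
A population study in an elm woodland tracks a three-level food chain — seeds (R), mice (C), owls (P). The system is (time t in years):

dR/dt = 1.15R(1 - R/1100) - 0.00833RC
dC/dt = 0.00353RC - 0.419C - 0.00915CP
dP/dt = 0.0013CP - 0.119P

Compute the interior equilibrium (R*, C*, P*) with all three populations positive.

From dP/dt = 0: 0.0013C* = 0.119, so C* = 91.5.
From dR/dt = 0: 1.15(1 - R*/1100) = 0.00833·91.5, giving R* = 1100·(1 - 0.663) = 371.
From dC/dt = 0: 0.00353·371 - 0.419 = 0.00915P*, so P* = 0.889/0.00915 = 97.2.

R* ≈ 371, C* ≈ 91.5, P* ≈ 97.2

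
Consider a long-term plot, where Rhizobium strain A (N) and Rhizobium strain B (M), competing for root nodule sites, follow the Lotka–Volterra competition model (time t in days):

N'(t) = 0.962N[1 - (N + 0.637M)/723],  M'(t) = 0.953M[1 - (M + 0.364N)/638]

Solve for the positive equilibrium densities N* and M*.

Setting both brackets to zero gives the nullclines N + 0.637M = 723 and 0.364N + M = 638.
Substituting M = 638 - 0.364N into the first: N(1 - 0.637·0.364) = 723 - 0.637·638.
So N* = 317/0.768 = 412, and then M* = 638 - 0.364·412 = 488.

N* ≈ 412, M* ≈ 488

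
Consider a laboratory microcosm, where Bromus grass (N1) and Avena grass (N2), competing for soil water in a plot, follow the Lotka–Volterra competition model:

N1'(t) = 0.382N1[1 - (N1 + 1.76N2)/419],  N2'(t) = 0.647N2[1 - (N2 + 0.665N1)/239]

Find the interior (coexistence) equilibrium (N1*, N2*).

Setting both brackets to zero gives the nullclines N1 + 1.76N2 = 419 and 0.665N1 + N2 = 239.
Substituting N2 = 239 - 0.665N1 into the first: N1(1 - 1.76·0.665) = 419 - 1.76·239.
So N1* = -1.64/-0.17 = 9.62, and then N2* = 239 - 0.665·9.62 = 233.

N1* ≈ 9.62, N2* ≈ 233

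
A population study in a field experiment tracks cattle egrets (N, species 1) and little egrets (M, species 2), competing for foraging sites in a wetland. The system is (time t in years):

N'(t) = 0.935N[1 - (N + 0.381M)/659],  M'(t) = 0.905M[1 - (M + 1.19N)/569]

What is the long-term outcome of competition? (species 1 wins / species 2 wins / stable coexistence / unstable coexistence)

species 1 excludes species 2

Compare the nullcline intercepts: K1/α12 = 659/0.381 = 1730 > K2 = 569; K2/α21 = 569/1.19 = 478 < K1 = 659.
Since the inequalities point opposite ways, species 1 can invade but species 2 cannot.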